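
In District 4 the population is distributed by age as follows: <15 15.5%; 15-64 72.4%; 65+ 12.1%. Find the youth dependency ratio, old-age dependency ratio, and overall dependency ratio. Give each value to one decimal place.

Youth dependency ratio: 21.4
Old-age dependency ratio: 16.7
Total dependency ratio: 38.1

Youth dependency ratio = 15.5 / 72.4 × 100 = 21.4
Old-age dependency ratio = 12.1 / 72.4 × 100 = 16.7
Total dependency ratio = (15.5 + 12.1) / 72.4 × 100 = 27.6 / 72.4 × 100 = 38.1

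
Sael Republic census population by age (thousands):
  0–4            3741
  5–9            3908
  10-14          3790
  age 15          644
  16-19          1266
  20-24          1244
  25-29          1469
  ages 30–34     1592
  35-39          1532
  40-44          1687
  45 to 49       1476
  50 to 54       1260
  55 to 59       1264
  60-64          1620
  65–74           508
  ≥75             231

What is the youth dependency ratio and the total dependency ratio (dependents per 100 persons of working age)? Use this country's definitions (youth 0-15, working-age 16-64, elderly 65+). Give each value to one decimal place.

Youth dependency ratio: 83.9
Total dependency ratio: 89.0

0–15: 3741 + 3908 + 3790 + 644 = 12083
16–64: 1266 + 1244 + 1469 + 1592 + 1532 + 1687 + 1476 + 1260 + 1264 + 1620 = 14410
65+: 508 + 231 = 739
Youth dependency ratio = 12083 / 14410 × 100 = 83.9
Total dependency ratio = (12083 + 739) / 14410 × 100 = 12822 / 14410 × 100 = 89.0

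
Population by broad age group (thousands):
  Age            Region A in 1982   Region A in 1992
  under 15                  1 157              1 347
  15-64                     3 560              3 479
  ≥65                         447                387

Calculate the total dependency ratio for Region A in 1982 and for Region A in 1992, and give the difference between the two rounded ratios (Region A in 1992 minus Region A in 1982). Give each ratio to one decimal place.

Region A in 1982: 45.1
Region A in 1992: 49.8
Difference: +4.7

Region A in 1982: (1 157 + 447) / 3 560 × 100 = 1 604 / 3 560 × 100 = 45.1
Region A in 1992: (1 347 + 387) / 3 479 × 100 = 1 734 / 3 479 × 100 = 49.8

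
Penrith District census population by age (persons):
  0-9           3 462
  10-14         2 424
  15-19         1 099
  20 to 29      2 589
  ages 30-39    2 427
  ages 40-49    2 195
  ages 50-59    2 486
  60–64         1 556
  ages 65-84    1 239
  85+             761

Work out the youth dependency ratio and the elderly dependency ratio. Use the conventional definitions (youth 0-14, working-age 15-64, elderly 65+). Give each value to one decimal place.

0–14: 3 462 + 2 424 = 5 886
15–64: 1 099 + 2 589 + 2 427 + 2 195 + 2 486 + 1 556 = 12 352
65+: 1 239 + 761 = 2 000
Youth dependency ratio = 5 886 / 12 352 × 100 = 47.7
Old-age dependency ratio = 2 000 / 12 352 × 100 = 16.2

Youth dependency ratio: 47.7
Old-age dependency ratio: 16.2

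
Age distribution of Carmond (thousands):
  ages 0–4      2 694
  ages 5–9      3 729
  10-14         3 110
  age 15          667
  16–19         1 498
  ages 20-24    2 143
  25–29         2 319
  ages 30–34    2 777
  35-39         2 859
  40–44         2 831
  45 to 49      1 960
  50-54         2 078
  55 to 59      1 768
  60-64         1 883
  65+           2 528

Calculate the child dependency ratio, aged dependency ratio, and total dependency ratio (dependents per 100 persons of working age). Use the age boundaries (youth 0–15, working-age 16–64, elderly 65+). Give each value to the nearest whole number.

Youth dependency ratio: 46
Old-age dependency ratio: 11
Total dependency ratio: 58

0–15: 2 694 + 3 729 + 3 110 + 667 = 10 200
16–64: 1 498 + 2 143 + 2 319 + 2 777 + 2 859 + 2 831 + 1 960 + 2 078 + 1 768 + 1 883 = 22 116
65+: 2 528
Youth dependency ratio = 10 200 / 22 116 × 100 = 46
Old-age dependency ratio = 2 528 / 22 116 × 100 = 11
Total dependency ratio = (10 200 + 2 528) / 22 116 × 100 = 12 728 / 22 116 × 100 = 58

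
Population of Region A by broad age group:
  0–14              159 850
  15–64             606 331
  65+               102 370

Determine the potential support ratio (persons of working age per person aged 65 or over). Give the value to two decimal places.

Potential support ratio: 5.92

Potential support ratio = 606 331 / 102 370 = 5.92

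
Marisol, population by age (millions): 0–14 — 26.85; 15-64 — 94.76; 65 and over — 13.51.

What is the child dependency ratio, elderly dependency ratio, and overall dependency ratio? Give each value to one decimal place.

Youth dependency ratio = 26.85 / 94.76 × 100 = 28.3
Old-age dependency ratio = 13.51 / 94.76 × 100 = 14.3
Total dependency ratio = (26.85 + 13.51) / 94.76 × 100 = 40.36 / 94.76 × 100 = 42.6

Youth dependency ratio: 28.3
Old-age dependency ratio: 14.3
Total dependency ratio: 42.6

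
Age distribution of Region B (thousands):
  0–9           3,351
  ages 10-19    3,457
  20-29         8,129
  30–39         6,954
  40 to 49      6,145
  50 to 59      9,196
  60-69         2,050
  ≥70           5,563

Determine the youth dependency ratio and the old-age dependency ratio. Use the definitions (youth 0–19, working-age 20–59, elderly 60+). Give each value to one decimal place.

0–19: 3,351 + 3,457 = 6,808
20–59: 8,129 + 6,954 + 6,145 + 9,196 = 30,424
60+: 2,050 + 5,563 = 7,613
Youth dependency ratio = 6,808 / 30,424 × 100 = 22.4
Old-age dependency ratio = 7,613 / 30,424 × 100 = 25.0

Youth dependency ratio: 22.4
Old-age dependency ratio: 25.0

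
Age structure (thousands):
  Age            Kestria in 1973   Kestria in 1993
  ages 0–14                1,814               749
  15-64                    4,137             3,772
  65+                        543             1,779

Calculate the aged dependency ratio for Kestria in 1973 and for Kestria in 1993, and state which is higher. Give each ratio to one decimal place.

Kestria in 1973: 543 / 4,137 × 100 = 13.1
Kestria in 1993: 1,779 / 3,772 × 100 = 47.2

Kestria in 1973: 13.1
Kestria in 1993: 47.2
Higher: Kestria in 1993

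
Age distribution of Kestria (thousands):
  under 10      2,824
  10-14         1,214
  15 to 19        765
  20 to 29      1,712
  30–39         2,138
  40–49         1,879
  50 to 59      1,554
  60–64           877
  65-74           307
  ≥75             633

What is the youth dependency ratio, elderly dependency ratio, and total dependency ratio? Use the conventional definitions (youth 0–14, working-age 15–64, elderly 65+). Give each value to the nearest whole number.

0–14: 2,824 + 1,214 = 4,038
15–64: 765 + 1,712 + 2,138 + 1,879 + 1,554 + 877 = 8,925
65+: 307 + 633 = 940
Youth dependency ratio = 4,038 / 8,925 × 100 = 45
Old-age dependency ratio = 940 / 8,925 × 100 = 11
Total dependency ratio = (4,038 + 940) / 8,925 × 100 = 4,978 / 8,925 × 100 = 56

Youth dependency ratio: 45
Old-age dependency ratio: 11
Total dependency ratio: 56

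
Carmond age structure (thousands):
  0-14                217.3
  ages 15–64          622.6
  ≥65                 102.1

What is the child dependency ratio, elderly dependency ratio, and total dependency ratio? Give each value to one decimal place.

Youth dependency ratio = 217.3 / 622.6 × 100 = 34.9
Old-age dependency ratio = 102.1 / 622.6 × 100 = 16.4
Total dependency ratio = (217.3 + 102.1) / 622.6 × 100 = 319.4 / 622.6 × 100 = 51.3

Youth dependency ratio: 34.9
Old-age dependency ratio: 16.4
Total dependency ratio: 51.3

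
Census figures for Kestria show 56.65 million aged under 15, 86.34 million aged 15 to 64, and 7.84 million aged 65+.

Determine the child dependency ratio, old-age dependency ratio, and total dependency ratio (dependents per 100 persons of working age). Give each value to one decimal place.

Youth dependency ratio = 56.65 / 86.34 × 100 = 65.6
Old-age dependency ratio = 7.84 / 86.34 × 100 = 9.1
Total dependency ratio = (56.65 + 7.84) / 86.34 × 100 = 64.49 / 86.34 × 100 = 74.7

Youth dependency ratio: 65.6
Old-age dependency ratio: 9.1
Total dependency ratio: 74.7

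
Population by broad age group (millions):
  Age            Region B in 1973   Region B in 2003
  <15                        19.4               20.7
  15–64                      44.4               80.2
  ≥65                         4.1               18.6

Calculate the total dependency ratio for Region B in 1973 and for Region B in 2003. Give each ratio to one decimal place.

Region B in 1973: 52.9
Region B in 2003: 49.0

Region B in 1973: (19.4 + 4.1) / 44.4 × 100 = 23.5 / 44.4 × 100 = 52.9
Region B in 2003: (20.7 + 18.6) / 80.2 × 100 = 39.3 / 80.2 × 100 = 49.0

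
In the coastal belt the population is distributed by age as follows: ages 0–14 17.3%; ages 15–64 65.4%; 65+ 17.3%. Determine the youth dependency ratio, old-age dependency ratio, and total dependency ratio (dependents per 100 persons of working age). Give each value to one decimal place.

Youth dependency ratio = 17.3 / 65.4 × 100 = 26.5
Old-age dependency ratio = 17.3 / 65.4 × 100 = 26.5
Total dependency ratio = (17.3 + 17.3) / 65.4 × 100 = 34.6 / 65.4 × 100 = 52.9

Youth dependency ratio: 26.5
Old-age dependency ratio: 26.5
Total dependency ratio: 52.9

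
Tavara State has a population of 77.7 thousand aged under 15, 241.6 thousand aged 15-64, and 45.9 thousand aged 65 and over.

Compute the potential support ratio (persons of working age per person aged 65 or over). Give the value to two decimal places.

Potential support ratio: 5.26

Potential support ratio = 241.6 / 45.9 = 5.26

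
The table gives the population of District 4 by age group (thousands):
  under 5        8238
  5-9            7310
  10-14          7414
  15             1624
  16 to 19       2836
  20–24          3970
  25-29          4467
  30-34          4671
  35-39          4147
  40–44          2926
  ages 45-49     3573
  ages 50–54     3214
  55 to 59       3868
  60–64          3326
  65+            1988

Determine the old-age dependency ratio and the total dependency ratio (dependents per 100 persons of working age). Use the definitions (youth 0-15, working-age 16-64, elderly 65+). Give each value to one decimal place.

Old-age dependency ratio: 5.4
Total dependency ratio: 71.8

0–15: 8238 + 7310 + 7414 + 1624 = 24586
16–64: 2836 + 3970 + 4467 + 4671 + 4147 + 2926 + 3573 + 3214 + 3868 + 3326 = 36998
65+: 1988
Old-age dependency ratio = 1988 / 36998 × 100 = 5.4
Total dependency ratio = (24586 + 1988) / 36998 × 100 = 26574 / 36998 × 100 = 71.8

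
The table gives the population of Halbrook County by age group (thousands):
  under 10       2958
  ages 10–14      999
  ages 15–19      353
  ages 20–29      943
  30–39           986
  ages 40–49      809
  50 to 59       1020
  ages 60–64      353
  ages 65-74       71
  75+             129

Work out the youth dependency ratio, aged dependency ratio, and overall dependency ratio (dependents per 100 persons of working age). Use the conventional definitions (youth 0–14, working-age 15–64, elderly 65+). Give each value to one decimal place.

0–14: 2958 + 999 = 3957
15–64: 353 + 943 + 986 + 809 + 1020 + 353 = 4464
65+: 71 + 129 = 200
Youth dependency ratio = 3957 / 4464 × 100 = 88.6
Old-age dependency ratio = 200 / 4464 × 100 = 4.5
Total dependency ratio = (3957 + 200) / 4464 × 100 = 4157 / 4464 × 100 = 93.1

Youth dependency ratio: 88.6
Old-age dependency ratio: 4.5
Total dependency ratio: 93.1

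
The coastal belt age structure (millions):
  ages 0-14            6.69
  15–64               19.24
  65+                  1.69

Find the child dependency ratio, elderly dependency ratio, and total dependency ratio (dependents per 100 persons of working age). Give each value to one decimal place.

Youth dependency ratio: 34.8
Old-age dependency ratio: 8.8
Total dependency ratio: 43.6

Youth dependency ratio = 6.69 / 19.24 × 100 = 34.8
Old-age dependency ratio = 1.69 / 19.24 × 100 = 8.8
Total dependency ratio = (6.69 + 1.69) / 19.24 × 100 = 8.38 / 19.24 × 100 = 43.6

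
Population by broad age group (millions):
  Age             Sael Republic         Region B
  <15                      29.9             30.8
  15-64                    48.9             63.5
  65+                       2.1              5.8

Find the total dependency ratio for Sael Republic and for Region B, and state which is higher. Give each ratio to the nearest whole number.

Sael Republic: (29.9 + 2.1) / 48.9 × 100 = 32.0 / 48.9 × 100 = 65
Region B: (30.8 + 5.8) / 63.5 × 100 = 36.6 / 63.5 × 100 = 58

Sael Republic: 65
Region B: 58
Higher: Sael Republic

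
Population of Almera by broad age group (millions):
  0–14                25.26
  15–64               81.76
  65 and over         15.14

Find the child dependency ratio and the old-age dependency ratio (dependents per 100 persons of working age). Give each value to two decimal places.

Youth dependency ratio = 25.26 / 81.76 × 100 = 30.90
Old-age dependency ratio = 15.14 / 81.76 × 100 = 18.52

Youth dependency ratio: 30.90
Old-age dependency ratio: 18.52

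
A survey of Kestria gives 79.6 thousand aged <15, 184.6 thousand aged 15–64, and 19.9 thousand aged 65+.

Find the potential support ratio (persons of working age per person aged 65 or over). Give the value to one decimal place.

Potential support ratio = 184.6 / 19.9 = 9.3

Potential support ratio: 9.3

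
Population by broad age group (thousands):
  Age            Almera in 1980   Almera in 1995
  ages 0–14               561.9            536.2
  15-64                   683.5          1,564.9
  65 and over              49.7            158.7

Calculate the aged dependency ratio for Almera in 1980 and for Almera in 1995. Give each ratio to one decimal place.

Almera in 1980: 7.3
Almera in 1995: 10.1

Almera in 1980: 49.7 / 683.5 × 100 = 7.3
Almera in 1995: 158.7 / 1,564.9 × 100 = 10.1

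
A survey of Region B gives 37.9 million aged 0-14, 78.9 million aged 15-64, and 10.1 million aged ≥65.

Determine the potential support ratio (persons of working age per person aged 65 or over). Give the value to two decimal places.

Potential support ratio = 78.9 / 10.1 = 7.81

Potential support ratio: 7.81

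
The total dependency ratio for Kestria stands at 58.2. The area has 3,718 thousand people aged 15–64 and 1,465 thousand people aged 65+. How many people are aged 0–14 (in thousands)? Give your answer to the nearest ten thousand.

Total dependency ratio = (youth + elderly) / working-age × 100
58.2 = (Y + 1,465) / 3,718 × 100
⇒ 700

Aged 0–14: 700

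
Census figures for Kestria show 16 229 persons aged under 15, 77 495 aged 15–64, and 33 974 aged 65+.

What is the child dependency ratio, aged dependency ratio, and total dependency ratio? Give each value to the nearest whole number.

Youth dependency ratio = 16 229 / 77 495 × 100 = 21
Old-age dependency ratio = 33 974 / 77 495 × 100 = 44
Total dependency ratio = (16 229 + 33 974) / 77 495 × 100 = 50 203 / 77 495 × 100 = 65

Youth dependency ratio: 21
Old-age dependency ratio: 44
Total dependency ratio: 65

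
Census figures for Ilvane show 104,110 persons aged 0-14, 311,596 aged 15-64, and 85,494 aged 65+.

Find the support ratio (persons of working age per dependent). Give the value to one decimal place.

Support ratio: 1.6

Support ratio = 311,596 / (104,110 + 85,494) = 311,596 / 189,604 = 1.6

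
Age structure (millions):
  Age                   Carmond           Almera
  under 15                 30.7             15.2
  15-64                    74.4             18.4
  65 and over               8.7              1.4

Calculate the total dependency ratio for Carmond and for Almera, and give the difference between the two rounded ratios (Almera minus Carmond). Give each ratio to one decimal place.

Carmond: (30.7 + 8.7) / 74.4 × 100 = 39.4 / 74.4 × 100 = 53.0
Almera: (15.2 + 1.4) / 18.4 × 100 = 16.6 / 18.4 × 100 = 90.2

Carmond: 53.0
Almera: 90.2
Difference: +37.2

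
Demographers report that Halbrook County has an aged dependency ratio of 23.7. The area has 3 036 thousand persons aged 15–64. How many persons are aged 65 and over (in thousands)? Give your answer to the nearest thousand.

Old-age dependency ratio = elderly / working-age × 100
23.7 = E / 3 036 × 100
⇒ 720

Aged 65 and over: 720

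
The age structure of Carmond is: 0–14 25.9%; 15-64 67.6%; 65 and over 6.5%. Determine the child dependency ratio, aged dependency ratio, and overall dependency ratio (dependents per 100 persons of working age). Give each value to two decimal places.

Youth dependency ratio: 38.31
Old-age dependency ratio: 9.62
Total dependency ratio: 47.93

Youth dependency ratio = 25.9 / 67.6 × 100 = 38.31
Old-age dependency ratio = 6.5 / 67.6 × 100 = 9.62
Total dependency ratio = (25.9 + 6.5) / 67.6 × 100 = 32.4 / 67.6 × 100 = 47.93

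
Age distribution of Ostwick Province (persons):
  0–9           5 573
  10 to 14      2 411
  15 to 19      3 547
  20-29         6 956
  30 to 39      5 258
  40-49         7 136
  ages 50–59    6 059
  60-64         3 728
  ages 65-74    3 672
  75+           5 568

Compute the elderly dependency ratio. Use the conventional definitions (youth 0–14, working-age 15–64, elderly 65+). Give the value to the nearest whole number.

0–14: 5 573 + 2 411 = 7 984
15–64: 3 547 + 6 956 + 5 258 + 7 136 + 6 059 + 3 728 = 32 684
65+: 3 672 + 5 568 = 9 240
Old-age dependency ratio = 9 240 / 32 684 × 100 = 28

Old-age dependency ratio: 28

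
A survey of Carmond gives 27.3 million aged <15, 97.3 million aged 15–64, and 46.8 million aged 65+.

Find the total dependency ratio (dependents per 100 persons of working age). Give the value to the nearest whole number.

Total dependency ratio: 76

Total dependency ratio = (27.3 + 46.8) / 97.3 × 100 = 74.1 / 97.3 × 100 = 76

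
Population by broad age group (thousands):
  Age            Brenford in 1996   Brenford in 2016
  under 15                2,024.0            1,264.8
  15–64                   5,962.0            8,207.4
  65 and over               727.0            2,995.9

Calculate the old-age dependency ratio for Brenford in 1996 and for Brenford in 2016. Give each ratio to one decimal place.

Brenford in 1996: 727.0 / 5,962.0 × 100 = 12.2
Brenford in 2016: 2,995.9 / 8,207.4 × 100 = 36.5

Brenford in 1996: 12.2
Brenford in 2016: 36.5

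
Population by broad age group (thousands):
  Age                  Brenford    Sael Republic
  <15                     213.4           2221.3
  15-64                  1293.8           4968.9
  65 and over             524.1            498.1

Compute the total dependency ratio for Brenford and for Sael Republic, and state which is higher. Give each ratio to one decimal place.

Brenford: 57.0
Sael Republic: 54.7
Higher: Brenford

Brenford: (213.4 + 524.1) / 1293.8 × 100 = 737.5 / 1293.8 × 100 = 57.0
Sael Republic: (2221.3 + 498.1) / 4968.9 × 100 = 2719.4 / 4968.9 × 100 = 54.7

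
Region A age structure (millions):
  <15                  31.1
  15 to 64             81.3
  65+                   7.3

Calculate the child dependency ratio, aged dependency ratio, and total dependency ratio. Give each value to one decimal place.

Youth dependency ratio: 38.3
Old-age dependency ratio: 9.0
Total dependency ratio: 47.2

Youth dependency ratio = 31.1 / 81.3 × 100 = 38.3
Old-age dependency ratio = 7.3 / 81.3 × 100 = 9.0
Total dependency ratio = (31.1 + 7.3) / 81.3 × 100 = 38.4 / 81.3 × 100 = 47.2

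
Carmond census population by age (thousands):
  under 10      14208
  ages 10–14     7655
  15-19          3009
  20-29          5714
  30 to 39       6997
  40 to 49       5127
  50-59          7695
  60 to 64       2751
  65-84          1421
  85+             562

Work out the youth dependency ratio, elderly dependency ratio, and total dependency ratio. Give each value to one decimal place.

0–14: 14208 + 7655 = 21863
15–64: 3009 + 5714 + 6997 + 5127 + 7695 + 2751 = 31293
65+: 1421 + 562 = 1983
Youth dependency ratio = 21863 / 31293 × 100 = 69.9
Old-age dependency ratio = 1983 / 31293 × 100 = 6.3
Total dependency ratio = (21863 + 1983) / 31293 × 100 = 23846 / 31293 × 100 = 76.2

Youth dependency ratio: 69.9
Old-age dependency ratio: 6.3
Total dependency ratio: 76.2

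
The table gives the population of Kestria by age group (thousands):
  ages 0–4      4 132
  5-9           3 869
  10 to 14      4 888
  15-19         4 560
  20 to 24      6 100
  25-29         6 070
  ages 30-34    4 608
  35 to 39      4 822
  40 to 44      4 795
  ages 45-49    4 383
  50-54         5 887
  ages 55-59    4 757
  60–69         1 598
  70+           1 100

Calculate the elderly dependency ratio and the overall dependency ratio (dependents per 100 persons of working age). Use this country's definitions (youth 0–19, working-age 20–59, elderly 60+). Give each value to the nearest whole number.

0–19: 4 132 + 3 869 + 4 888 + 4 560 = 17 449
20–59: 6 100 + 6 070 + 4 608 + 4 822 + 4 795 + 4 383 + 5 887 + 4 757 = 41 422
60+: 1 598 + 1 100 = 2 698
Old-age dependency ratio = 2 698 / 41 422 × 100 = 7
Total dependency ratio = (17 449 + 2 698) / 41 422 × 100 = 20 147 / 41 422 × 100 = 49

Old-age dependency ratio: 7
Total dependency ratio: 49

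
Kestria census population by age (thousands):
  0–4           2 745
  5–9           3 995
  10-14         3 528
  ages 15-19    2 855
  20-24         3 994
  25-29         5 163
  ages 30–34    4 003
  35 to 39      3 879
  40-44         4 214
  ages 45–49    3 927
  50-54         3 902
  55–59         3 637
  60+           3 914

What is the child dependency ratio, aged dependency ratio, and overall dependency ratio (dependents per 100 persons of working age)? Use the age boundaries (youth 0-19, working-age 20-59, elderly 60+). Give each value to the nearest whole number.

Youth dependency ratio: 40
Old-age dependency ratio: 12
Total dependency ratio: 52

0–19: 2 745 + 3 995 + 3 528 + 2 855 = 13 123
20–59: 3 994 + 5 163 + 4 003 + 3 879 + 4 214 + 3 927 + 3 902 + 3 637 = 32 719
60+: 3 914
Youth dependency ratio = 13 123 / 32 719 × 100 = 40
Old-age dependency ratio = 3 914 / 32 719 × 100 = 12
Total dependency ratio = (13 123 + 3 914) / 32 719 × 100 = 17 037 / 32 719 × 100 = 52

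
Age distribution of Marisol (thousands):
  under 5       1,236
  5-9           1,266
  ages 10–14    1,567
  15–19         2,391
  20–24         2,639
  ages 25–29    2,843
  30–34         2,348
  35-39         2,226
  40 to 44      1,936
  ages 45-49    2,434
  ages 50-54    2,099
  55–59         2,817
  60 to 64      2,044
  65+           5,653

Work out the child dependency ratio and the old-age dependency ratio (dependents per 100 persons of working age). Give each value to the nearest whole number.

Youth dependency ratio: 17
Old-age dependency ratio: 24

0–14: 1,236 + 1,266 + 1,567 = 4,069
15–64: 2,391 + 2,639 + 2,843 + 2,348 + 2,226 + 1,936 + 2,434 + 2,099 + 2,817 + 2,044 = 23,777
65+: 5,653
Youth dependency ratio = 4,069 / 23,777 × 100 = 17
Old-age dependency ratio = 5,653 / 23,777 × 100 = 24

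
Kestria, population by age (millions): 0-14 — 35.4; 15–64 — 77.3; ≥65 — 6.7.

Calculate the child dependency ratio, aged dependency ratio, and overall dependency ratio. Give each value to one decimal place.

Youth dependency ratio = 35.4 / 77.3 × 100 = 45.8
Old-age dependency ratio = 6.7 / 77.3 × 100 = 8.7
Total dependency ratio = (35.4 + 6.7) / 77.3 × 100 = 42.1 / 77.3 × 100 = 54.5

Youth dependency ratio: 45.8
Old-age dependency ratio: 8.7
Total dependency ratio: 54.5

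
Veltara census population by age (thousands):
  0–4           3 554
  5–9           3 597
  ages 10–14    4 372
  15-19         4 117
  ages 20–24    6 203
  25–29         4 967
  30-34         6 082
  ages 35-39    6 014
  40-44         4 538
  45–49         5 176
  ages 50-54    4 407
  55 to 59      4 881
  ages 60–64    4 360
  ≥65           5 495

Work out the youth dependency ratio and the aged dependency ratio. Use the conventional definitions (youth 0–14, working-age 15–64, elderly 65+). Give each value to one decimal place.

0–14: 3 554 + 3 597 + 4 372 = 11 523
15–64: 4 117 + 6 203 + 4 967 + 6 082 + 6 014 + 4 538 + 5 176 + 4 407 + 4 881 + 4 360 = 50 745
65+: 5 495
Youth dependency ratio = 11 523 / 50 745 × 100 = 22.7
Old-age dependency ratio = 5 495 / 50 745 × 100 = 10.8

Youth dependency ratio: 22.7
Old-age dependency ratio: 10.8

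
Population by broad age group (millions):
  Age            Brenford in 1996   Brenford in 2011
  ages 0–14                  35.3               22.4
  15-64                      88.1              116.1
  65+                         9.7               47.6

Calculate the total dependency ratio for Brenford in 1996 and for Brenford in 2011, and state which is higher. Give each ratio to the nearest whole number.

Brenford in 1996: (35.3 + 9.7) / 88.1 × 100 = 45.0 / 88.1 × 100 = 51
Brenford in 2011: (22.4 + 47.6) / 116.1 × 100 = 70.0 / 116.1 × 100 = 60

Brenford in 1996: 51
Brenford in 2011: 60
Higher: Brenford in 2011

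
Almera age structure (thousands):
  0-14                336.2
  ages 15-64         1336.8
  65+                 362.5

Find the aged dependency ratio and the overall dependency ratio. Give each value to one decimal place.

Old-age dependency ratio = 362.5 / 1336.8 × 100 = 27.1
Total dependency ratio = (336.2 + 362.5) / 1336.8 × 100 = 698.7 / 1336.8 × 100 = 52.3

Old-age dependency ratio: 27.1
Total dependency ratio: 52.3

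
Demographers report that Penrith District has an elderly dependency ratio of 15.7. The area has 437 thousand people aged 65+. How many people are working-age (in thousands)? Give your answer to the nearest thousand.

Old-age dependency ratio = elderly / working-age × 100
15.7 = 437 / W × 100
⇒ 2783

Working-age: 2783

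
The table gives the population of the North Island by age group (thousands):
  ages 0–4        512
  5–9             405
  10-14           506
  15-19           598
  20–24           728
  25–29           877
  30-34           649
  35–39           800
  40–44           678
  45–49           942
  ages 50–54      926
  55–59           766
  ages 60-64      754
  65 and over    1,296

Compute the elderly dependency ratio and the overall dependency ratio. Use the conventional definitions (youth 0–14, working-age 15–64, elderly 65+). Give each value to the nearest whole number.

Old-age dependency ratio: 17
Total dependency ratio: 35

0–14: 512 + 405 + 506 = 1,423
15–64: 598 + 728 + 877 + 649 + 800 + 678 + 942 + 926 + 766 + 754 = 7,718
65+: 1,296
Old-age dependency ratio = 1,296 / 7,718 × 100 = 17
Total dependency ratio = (1,423 + 1,296) / 7,718 × 100 = 2,719 / 7,718 × 100 = 35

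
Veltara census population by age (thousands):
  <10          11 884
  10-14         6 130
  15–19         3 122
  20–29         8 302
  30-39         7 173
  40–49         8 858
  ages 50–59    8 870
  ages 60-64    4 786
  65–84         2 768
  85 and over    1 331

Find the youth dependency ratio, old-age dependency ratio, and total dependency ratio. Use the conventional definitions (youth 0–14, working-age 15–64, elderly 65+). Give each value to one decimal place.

0–14: 11 884 + 6 130 = 18 014
15–64: 3 122 + 8 302 + 7 173 + 8 858 + 8 870 + 4 786 = 41 111
65+: 2 768 + 1 331 = 4 099
Youth dependency ratio = 18 014 / 41 111 × 100 = 43.8
Old-age dependency ratio = 4 099 / 41 111 × 100 = 10.0
Total dependency ratio = (18 014 + 4 099) / 41 111 × 100 = 22 113 / 41 111 × 100 = 53.8

Youth dependency ratio: 43.8
Old-age dependency ratio: 10.0
Total dependency ratio: 53.8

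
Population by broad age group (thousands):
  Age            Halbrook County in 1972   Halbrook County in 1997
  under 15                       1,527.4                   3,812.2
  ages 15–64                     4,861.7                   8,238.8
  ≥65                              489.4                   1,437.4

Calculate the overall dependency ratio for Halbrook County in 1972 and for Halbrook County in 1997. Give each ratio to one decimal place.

Halbrook County in 1972: (1,527.4 + 489.4) / 4,861.7 × 100 = 2,016.8 / 4,861.7 × 100 = 41.5
Halbrook County in 1997: (3,812.2 + 1,437.4) / 8,238.8 × 100 = 5,249.6 / 8,238.8 × 100 = 63.7

Halbrook County in 1972: 41.5
Halbrook County in 1997: 63.7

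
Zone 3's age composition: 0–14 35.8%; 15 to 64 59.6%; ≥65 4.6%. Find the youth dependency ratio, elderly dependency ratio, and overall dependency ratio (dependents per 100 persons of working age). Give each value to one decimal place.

Youth dependency ratio = 35.8 / 59.6 × 100 = 60.1
Old-age dependency ratio = 4.6 / 59.6 × 100 = 7.7
Total dependency ratio = (35.8 + 4.6) / 59.6 × 100 = 40.4 / 59.6 × 100 = 67.8

Youth dependency ratio: 60.1
Old-age dependency ratio: 7.7
Total dependency ratio: 67.8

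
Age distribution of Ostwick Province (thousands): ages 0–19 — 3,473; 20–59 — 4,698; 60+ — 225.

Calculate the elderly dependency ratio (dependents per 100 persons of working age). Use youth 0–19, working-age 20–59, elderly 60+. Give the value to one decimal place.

Old-age dependency ratio = 225 / 4,698 × 100 = 4.8

Old-age dependency ratio: 4.8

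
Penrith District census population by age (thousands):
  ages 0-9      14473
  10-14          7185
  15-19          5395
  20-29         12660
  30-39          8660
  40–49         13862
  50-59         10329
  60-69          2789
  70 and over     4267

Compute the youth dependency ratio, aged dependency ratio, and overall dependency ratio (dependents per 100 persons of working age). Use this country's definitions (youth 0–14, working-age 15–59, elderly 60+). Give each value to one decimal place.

Youth dependency ratio: 42.5
Old-age dependency ratio: 13.9
Total dependency ratio: 56.4

0–14: 14473 + 7185 = 21658
15–59: 5395 + 12660 + 8660 + 13862 + 10329 = 50906
60+: 2789 + 4267 = 7056
Youth dependency ratio = 21658 / 50906 × 100 = 42.5
Old-age dependency ratio = 7056 / 50906 × 100 = 13.9
Total dependency ratio = (21658 + 7056) / 50906 × 100 = 28714 / 50906 × 100 = 56.4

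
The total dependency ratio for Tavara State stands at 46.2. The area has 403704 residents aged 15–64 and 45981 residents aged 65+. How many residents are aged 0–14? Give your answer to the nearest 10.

Aged 0–14: 140530

Total dependency ratio = (youth + elderly) / working-age × 100
46.2 = (Y + 45981) / 403704 × 100
⇒ 140530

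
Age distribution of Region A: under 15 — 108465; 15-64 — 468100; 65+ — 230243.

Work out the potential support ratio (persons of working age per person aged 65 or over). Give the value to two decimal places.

Potential support ratio: 2.03

Potential support ratio = 468100 / 230243 = 2.03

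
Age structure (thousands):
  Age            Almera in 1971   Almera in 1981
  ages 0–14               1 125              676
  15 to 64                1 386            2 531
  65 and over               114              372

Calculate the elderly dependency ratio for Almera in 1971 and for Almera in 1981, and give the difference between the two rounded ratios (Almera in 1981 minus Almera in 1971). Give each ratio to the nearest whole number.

Almera in 1971: 8
Almera in 1981: 15
Difference: +7

Almera in 1971: 114 / 1 386 × 100 = 8
Almera in 1981: 372 / 2 531 × 100 = 15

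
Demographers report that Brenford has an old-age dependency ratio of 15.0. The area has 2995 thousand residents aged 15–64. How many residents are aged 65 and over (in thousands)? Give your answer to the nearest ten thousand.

Aged 65 and over: 450

Old-age dependency ratio = elderly / working-age × 100
15.0 = E / 2995 × 100
⇒ 450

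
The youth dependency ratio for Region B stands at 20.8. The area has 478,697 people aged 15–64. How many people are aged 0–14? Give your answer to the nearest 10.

Youth dependency ratio = youth / working-age × 100
20.8 = Y / 478,697 × 100
⇒ 99,570

Aged 0–14: 99,570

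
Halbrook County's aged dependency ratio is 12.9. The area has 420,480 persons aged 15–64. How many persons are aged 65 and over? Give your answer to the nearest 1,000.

Aged 65 and over: 54,000

Old-age dependency ratio = elderly / working-age × 100
12.9 = E / 420,480 × 100
⇒ 54,000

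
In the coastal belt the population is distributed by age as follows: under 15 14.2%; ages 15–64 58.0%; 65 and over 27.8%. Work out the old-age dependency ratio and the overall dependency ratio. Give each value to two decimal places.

Old-age dependency ratio: 47.93
Total dependency ratio: 72.41

Old-age dependency ratio = 27.8 / 58.0 × 100 = 47.93
Total dependency ratio = (14.2 + 27.8) / 58.0 × 100 = 42.0 / 58.0 × 100 = 72.41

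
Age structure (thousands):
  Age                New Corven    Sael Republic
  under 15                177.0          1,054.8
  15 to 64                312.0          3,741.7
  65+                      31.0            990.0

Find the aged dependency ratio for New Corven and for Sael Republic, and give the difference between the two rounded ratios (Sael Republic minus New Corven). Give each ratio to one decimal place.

New Corven: 9.9
Sael Republic: 26.5
Difference: +16.6

New Corven: 31.0 / 312.0 × 100 = 9.9
Sael Republic: 990.0 / 3,741.7 × 100 = 26.5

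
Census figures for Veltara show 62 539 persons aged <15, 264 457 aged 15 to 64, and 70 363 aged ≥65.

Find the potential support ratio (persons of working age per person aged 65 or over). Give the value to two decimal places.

Potential support ratio: 3.76

Potential support ratio = 264 457 / 70 363 = 3.76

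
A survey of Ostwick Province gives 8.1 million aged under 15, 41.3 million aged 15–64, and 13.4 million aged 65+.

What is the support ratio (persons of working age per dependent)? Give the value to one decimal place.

Support ratio = 41.3 / (8.1 + 13.4) = 41.3 / 21.5 = 1.9

Support ratio: 1.9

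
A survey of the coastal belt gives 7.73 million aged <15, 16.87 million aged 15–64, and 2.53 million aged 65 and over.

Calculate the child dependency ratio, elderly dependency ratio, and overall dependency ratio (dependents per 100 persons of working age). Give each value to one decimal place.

Youth dependency ratio: 45.8
Old-age dependency ratio: 15.0
Total dependency ratio: 60.8

Youth dependency ratio = 7.73 / 16.87 × 100 = 45.8
Old-age dependency ratio = 2.53 / 16.87 × 100 = 15.0
Total dependency ratio = (7.73 + 2.53) / 16.87 × 100 = 10.26 / 16.87 × 100 = 60.8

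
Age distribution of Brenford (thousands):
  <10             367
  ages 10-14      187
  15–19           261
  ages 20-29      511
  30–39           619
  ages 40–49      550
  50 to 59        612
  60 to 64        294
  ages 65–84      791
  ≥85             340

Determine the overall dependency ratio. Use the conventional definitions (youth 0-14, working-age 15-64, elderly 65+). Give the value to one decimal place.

Total dependency ratio: 59.2

0–14: 367 + 187 = 554
15–64: 261 + 511 + 619 + 550 + 612 + 294 = 2847
65+: 791 + 340 = 1131
Total dependency ratio = (554 + 1131) / 2847 × 100 = 1685 / 2847 × 100 = 59.2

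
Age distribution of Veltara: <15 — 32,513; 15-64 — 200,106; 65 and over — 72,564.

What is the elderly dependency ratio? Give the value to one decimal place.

Old-age dependency ratio: 36.3

Old-age dependency ratio = 72,564 / 200,106 × 100 = 36.3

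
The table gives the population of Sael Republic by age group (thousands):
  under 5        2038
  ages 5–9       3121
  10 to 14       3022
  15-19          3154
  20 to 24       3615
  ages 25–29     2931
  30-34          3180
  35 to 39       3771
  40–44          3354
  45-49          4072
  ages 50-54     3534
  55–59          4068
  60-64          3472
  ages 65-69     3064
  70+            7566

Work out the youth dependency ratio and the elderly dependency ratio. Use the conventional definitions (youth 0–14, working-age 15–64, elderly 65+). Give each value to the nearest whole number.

0–14: 2038 + 3121 + 3022 = 8181
15–64: 3154 + 3615 + 2931 + 3180 + 3771 + 3354 + 4072 + 3534 + 4068 + 3472 = 35151
65+: 3064 + 7566 = 10630
Youth dependency ratio = 8181 / 35151 × 100 = 23
Old-age dependency ratio = 10630 / 35151 × 100 = 30

Youth dependency ratio: 23
Old-age dependency ratio: 30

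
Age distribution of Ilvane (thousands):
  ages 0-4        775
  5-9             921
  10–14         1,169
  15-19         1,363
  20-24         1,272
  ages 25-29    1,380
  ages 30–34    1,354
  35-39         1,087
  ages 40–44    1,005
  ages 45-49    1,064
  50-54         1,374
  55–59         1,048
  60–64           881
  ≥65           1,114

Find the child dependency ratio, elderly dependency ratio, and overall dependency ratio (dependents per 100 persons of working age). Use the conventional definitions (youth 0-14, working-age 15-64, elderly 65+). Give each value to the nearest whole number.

Youth dependency ratio: 24
Old-age dependency ratio: 9
Total dependency ratio: 34

0–14: 775 + 921 + 1,169 = 2,865
15–64: 1,363 + 1,272 + 1,380 + 1,354 + 1,087 + 1,005 + 1,064 + 1,374 + 1,048 + 881 = 11,828
65+: 1,114
Youth dependency ratio = 2,865 / 11,828 × 100 = 24
Old-age dependency ratio = 1,114 / 11,828 × 100 = 9
Total dependency ratio = (2,865 + 1,114) / 11,828 × 100 = 3,979 / 11,828 × 100 = 34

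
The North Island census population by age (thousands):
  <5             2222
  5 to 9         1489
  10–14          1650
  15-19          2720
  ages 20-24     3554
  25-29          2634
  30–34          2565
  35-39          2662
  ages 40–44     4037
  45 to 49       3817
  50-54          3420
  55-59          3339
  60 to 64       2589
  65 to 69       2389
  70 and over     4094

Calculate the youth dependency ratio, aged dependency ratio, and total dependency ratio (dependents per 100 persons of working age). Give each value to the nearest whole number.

0–14: 2222 + 1489 + 1650 = 5361
15–64: 2720 + 3554 + 2634 + 2565 + 2662 + 4037 + 3817 + 3420 + 3339 + 2589 = 31337
65+: 2389 + 4094 = 6483
Youth dependency ratio = 5361 / 31337 × 100 = 17
Old-age dependency ratio = 6483 / 31337 × 100 = 21
Total dependency ratio = (5361 + 6483) / 31337 × 100 = 11844 / 31337 × 100 = 38

Youth dependency ratio: 17
Old-age dependency ratio: 21
Total dependency ratio: 38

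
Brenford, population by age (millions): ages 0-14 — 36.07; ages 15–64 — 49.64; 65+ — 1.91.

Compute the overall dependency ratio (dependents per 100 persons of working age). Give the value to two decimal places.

Total dependency ratio: 76.51

Total dependency ratio = (36.07 + 1.91) / 49.64 × 100 = 37.98 / 49.64 × 100 = 76.51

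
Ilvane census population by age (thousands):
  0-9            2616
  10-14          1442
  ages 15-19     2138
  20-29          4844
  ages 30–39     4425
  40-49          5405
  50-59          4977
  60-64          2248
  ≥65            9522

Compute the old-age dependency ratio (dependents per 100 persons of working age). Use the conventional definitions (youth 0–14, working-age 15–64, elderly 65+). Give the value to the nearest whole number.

Old-age dependency ratio: 40

0–14: 2616 + 1442 = 4058
15–64: 2138 + 4844 + 4425 + 5405 + 4977 + 2248 = 24037
65+: 9522
Old-age dependency ratio = 9522 / 24037 × 100 = 40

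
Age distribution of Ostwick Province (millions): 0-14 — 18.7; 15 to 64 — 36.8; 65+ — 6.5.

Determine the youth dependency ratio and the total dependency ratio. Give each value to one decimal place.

Youth dependency ratio: 50.8
Total dependency ratio: 68.5

Youth dependency ratio = 18.7 / 36.8 × 100 = 50.8
Total dependency ratio = (18.7 + 6.5) / 36.8 × 100 = 25.2 / 36.8 × 100 = 68.5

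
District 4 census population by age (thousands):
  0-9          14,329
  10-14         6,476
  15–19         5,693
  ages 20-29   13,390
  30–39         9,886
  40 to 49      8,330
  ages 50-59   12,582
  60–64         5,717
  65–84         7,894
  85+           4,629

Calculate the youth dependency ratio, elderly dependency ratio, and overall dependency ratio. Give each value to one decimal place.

Youth dependency ratio: 37.4
Old-age dependency ratio: 22.5
Total dependency ratio: 59.9

0–14: 14,329 + 6,476 = 20,805
15–64: 5,693 + 13,390 + 9,886 + 8,330 + 12,582 + 5,717 = 55,598
65+: 7,894 + 4,629 = 12,523
Youth dependency ratio = 20,805 / 55,598 × 100 = 37.4
Old-age dependency ratio = 12,523 / 55,598 × 100 = 22.5
Total dependency ratio = (20,805 + 12,523) / 55,598 × 100 = 33,328 / 55,598 × 100 = 59.9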